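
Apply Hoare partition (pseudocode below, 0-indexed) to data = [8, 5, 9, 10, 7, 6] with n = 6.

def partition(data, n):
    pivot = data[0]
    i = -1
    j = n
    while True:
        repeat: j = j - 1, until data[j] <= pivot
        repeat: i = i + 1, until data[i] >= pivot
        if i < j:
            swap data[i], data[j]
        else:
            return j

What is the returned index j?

pivot=8
j stops at 5 (6), i stops at 0 (8); swap ⇒ [6, 5, 9, 10, 7, 8]
j stops at 4 (7), i stops at 2 (9); swap ⇒ [6, 5, 7, 10, 9, 8]
j stops at 2, i stops at 3; i≥j ⇒ return 2. data=[6, 5, 7, 10, 9, 8]

2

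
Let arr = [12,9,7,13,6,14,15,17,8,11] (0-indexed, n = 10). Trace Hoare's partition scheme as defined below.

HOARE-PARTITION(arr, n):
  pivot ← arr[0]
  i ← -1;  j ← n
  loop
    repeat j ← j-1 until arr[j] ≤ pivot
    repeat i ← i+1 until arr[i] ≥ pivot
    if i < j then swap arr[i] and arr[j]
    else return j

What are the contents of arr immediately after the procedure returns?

[11,9,7,8,6,14,15,17,13,12]

pivot=12
j stops at 9 (11), i stops at 0 (12); swap ⇒ [11,9,7,13,6,14,15,17,8,12]
j stops at 8 (8), i stops at 3 (13); swap ⇒ [11,9,7,8,6,14,15,17,13,12]
j stops at 4, i stops at 5; i≥j ⇒ return 4. arr=[11,9,7,8,6,14,15,17,13,12]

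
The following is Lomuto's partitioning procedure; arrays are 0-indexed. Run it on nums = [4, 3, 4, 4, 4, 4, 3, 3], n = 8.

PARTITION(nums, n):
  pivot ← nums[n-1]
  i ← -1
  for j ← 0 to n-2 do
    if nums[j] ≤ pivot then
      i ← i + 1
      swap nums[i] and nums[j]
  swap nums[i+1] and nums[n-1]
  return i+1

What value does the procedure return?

pivot = nums[7] = 3; i = -1
j=0: nums[0]=4 > 3 → no swap
j=1: nums[1]=3 ≤ 3 → i=0, swap nums[0],nums[1] → [3, 4, 4, 4, 4, 4, 3, 3]
j=2: nums[2]=4 > 3 → no swap
j=3: nums[3]=4 > 3 → no swap
j=4: nums[4]=4 > 3 → no swap
j=5: nums[5]=4 > 3 → no swap
j=6: nums[6]=3 ≤ 3 → i=1, swap nums[1],nums[6] → [3, 3, 4, 4, 4, 4, 4, 3]
final swap nums[2],nums[7] → [3, 3, 3, 4, 4, 4, 4, 4]; return 2

2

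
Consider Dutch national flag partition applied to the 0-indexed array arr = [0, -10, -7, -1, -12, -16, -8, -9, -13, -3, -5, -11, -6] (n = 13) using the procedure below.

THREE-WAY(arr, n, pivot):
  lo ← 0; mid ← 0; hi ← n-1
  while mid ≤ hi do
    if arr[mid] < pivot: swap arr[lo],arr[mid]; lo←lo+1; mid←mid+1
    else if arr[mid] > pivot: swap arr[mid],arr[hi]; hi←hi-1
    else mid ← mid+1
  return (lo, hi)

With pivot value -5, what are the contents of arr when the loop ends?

lo=0 mid=0 hi=12
0>-5: swap(0,12), hi=11 ⇒ [-6, -10, -7, -1, -12, -16, -8, -9, -13, -3, -5, -11, 0]
-6<-5: swap(0,0), lo=1 mid=1 ⇒ [-6, -10, -7, -1, -12, -16, -8, -9, -13, -3, -5, -11, 0]
-10<-5: swap(1,1), lo=2 mid=2 ⇒ [-6, -10, -7, -1, -12, -16, -8, -9, -13, -3, -5, -11, 0]
-7<-5: swap(2,2), lo=3 mid=3 ⇒ [-6, -10, -7, -1, -12, -16, -8, -9, -13, -3, -5, -11, 0]
-1>-5: swap(3,11), hi=10 ⇒ [-6, -10, -7, -11, -12, -16, -8, -9, -13, -3, -5, -1, 0]
-11<-5: swap(3,3), lo=4 mid=4 ⇒ [-6, -10, -7, -11, -12, -16, -8, -9, -13, -3, -5, -1, 0]
-12<-5: swap(4,4), lo=5 mid=5 ⇒ [-6, -10, -7, -11, -12, -16, -8, -9, -13, -3, -5, -1, 0]
-16<-5: swap(5,5), lo=6 mid=6 ⇒ [-6, -10, -7, -11, -12, -16, -8, -9, -13, -3, -5, -1, 0]
-8<-5: swap(6,6), lo=7 mid=7 ⇒ [-6, -10, -7, -11, -12, -16, -8, -9, -13, -3, -5, -1, 0]
-9<-5: swap(7,7), lo=8 mid=8 ⇒ [-6, -10, -7, -11, -12, -16, -8, -9, -13, -3, -5, -1, 0]
-13<-5: swap(8,8), lo=9 mid=9 ⇒ [-6, -10, -7, -11, -12, -16, -8, -9, -13, -3, -5, -1, 0]
-3>-5: swap(9,10), hi=9 ⇒ [-6, -10, -7, -11, -12, -16, -8, -9, -13, -5, -3, -1, 0]
-5=-5: mid=10
done. lo=9 hi=9; arr=[-6, -10, -7, -11, -12, -16, -8, -9, -13, -5, -3, -1, 0]

[-6, -10, -7, -11, -12, -16, -8, -9, -13, -5, -3, -1, 0]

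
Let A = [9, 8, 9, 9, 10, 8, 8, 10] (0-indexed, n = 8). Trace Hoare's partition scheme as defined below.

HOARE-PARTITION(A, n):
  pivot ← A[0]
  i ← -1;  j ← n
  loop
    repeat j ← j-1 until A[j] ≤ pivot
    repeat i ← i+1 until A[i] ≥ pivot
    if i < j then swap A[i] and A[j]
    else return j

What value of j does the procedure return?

pivot = A[0] = 9; i = -1, j = 8
j→6 (A[6]=8≤9), i→0 (A[0]=9≥9); i<j, swap → [8, 8, 9, 9, 10, 8, 9, 10]
j→5 (A[5]=8≤9), i→2 (A[2]=9≥9); i<j, swap → [8, 8, 8, 9, 10, 9, 9, 10]
j→3, i→3; i≥j, return j=3. A = [8, 8, 8, 9, 10, 9, 9, 10]

3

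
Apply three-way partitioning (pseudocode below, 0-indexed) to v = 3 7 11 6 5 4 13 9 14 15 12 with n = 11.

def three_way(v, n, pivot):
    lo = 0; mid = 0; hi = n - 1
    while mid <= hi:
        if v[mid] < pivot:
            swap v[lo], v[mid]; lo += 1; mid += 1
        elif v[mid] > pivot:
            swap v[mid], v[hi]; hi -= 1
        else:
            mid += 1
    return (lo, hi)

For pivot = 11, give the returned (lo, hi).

(6, 6)

lo=0 mid=0 hi=10
3<11: swap(0,0), lo=1 mid=1 ⇒ 3 7 11 6 5 4 13 9 14 15 12
7<11: swap(1,1), lo=2 mid=2 ⇒ 3 7 11 6 5 4 13 9 14 15 12
11=11: mid=3
6<11: swap(2,3), lo=3 mid=4 ⇒ 3 7 6 11 5 4 13 9 14 15 12
5<11: swap(3,4), lo=4 mid=5 ⇒ 3 7 6 5 11 4 13 9 14 15 12
4<11: swap(4,5), lo=5 mid=6 ⇒ 3 7 6 5 4 11 13 9 14 15 12
13>11: swap(6,10), hi=9 ⇒ 3 7 6 5 4 11 12 9 14 15 13
12>11: swap(6,9), hi=8 ⇒ 3 7 6 5 4 11 15 9 14 12 13
15>11: swap(6,8), hi=7 ⇒ 3 7 6 5 4 11 14 9 15 12 13
14>11: swap(6,7), hi=6 ⇒ 3 7 6 5 4 11 9 14 15 12 13
9<11: swap(5,6), lo=6 mid=7 ⇒ 3 7 6 5 4 9 11 14 15 12 13
done. lo=6 hi=6; v=3 7 6 5 4 9 11 14 15 12 13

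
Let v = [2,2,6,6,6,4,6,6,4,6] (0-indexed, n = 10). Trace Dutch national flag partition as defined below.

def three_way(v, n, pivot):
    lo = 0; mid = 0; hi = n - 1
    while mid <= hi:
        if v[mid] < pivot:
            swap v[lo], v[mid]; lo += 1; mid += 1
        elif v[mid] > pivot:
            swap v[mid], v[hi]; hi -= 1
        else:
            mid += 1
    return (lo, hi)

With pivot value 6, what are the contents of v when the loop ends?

pivot = 6; lo=0, mid=0, hi=9
v[mid]=2<6: swap v[0],v[0]; lo=1,mid=1 → [2,2,6,6,6,4,6,6,4,6]
v[mid]=2<6: swap v[1],v[1]; lo=2,mid=2 → [2,2,6,6,6,4,6,6,4,6]
v[mid]=6=6: mid=3
v[mid]=6=6: mid=4
v[mid]=6=6: mid=5
v[mid]=4<6: swap v[2],v[5]; lo=3,mid=6 → [2,2,4,6,6,6,6,6,4,6]
v[mid]=6=6: mid=7
v[mid]=6=6: mid=8
v[mid]=4<6: swap v[3],v[8]; lo=4,mid=9 → [2,2,4,4,6,6,6,6,6,6]
v[mid]=6=6: mid=10
end: lo=4, hi=9; v = [2,2,4,4,6,6,6,6,6,6]

[2,2,4,4,6,6,6,6,6,6]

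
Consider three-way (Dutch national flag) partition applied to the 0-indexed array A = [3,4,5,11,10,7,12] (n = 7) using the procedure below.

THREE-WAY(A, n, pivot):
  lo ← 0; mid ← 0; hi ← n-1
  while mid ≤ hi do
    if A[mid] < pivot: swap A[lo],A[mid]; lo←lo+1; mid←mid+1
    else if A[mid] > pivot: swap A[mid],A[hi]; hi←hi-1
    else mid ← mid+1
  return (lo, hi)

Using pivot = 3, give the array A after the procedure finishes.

pivot = 3; lo=0, mid=0, hi=6
A[mid]=3=3: mid=1
A[mid]=4>3: swap A[1],A[6]; hi=5 → [3,12,5,11,10,7,4]
A[mid]=12>3: swap A[1],A[5]; hi=4 → [3,7,5,11,10,12,4]
A[mid]=7>3: swap A[1],A[4]; hi=3 → [3,10,5,11,7,12,4]
A[mid]=10>3: swap A[1],A[3]; hi=2 → [3,11,5,10,7,12,4]
A[mid]=11>3: swap A[1],A[2]; hi=1 → [3,5,11,10,7,12,4]
A[mid]=5>3: swap A[1],A[1]; hi=0 → [3,5,11,10,7,12,4]
end: lo=0, hi=0; A = [3,5,11,10,7,12,4]

[3,5,11,10,7,12,4]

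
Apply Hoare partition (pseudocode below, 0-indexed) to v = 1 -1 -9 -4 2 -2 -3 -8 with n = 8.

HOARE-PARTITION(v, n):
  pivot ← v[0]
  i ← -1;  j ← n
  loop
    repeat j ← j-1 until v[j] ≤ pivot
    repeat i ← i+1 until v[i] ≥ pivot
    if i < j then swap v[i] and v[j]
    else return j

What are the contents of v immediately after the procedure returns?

pivot = v[0] = 1; i = -1, j = 8
j→7 (v[7]=-8≤1), i→0 (v[0]=1≥1); i<j, swap → -8 -1 -9 -4 2 -2 -3 1
j→6 (v[6]=-3≤1), i→4 (v[4]=2≥1); i<j, swap → -8 -1 -9 -4 -3 -2 2 1
j→5, i→6; i≥j, return j=5. v = -8 -1 -9 -4 -3 -2 2 1

-8 -1 -9 -4 -3 -2 2 1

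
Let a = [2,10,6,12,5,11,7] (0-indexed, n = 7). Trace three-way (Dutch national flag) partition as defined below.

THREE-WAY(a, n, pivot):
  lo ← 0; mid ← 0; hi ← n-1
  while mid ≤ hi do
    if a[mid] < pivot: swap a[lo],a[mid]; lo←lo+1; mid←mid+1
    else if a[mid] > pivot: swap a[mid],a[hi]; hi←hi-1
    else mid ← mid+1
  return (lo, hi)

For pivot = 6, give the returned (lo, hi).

(2, 2)

pivot = 6; lo=0, mid=0, hi=6
a[mid]=2<6: swap a[0],a[0]; lo=1,mid=1 → [2,10,6,12,5,11,7]
a[mid]=10>6: swap a[1],a[6]; hi=5 → [2,7,6,12,5,11,10]
a[mid]=7>6: swap a[1],a[5]; hi=4 → [2,11,6,12,5,7,10]
a[mid]=11>6: swap a[1],a[4]; hi=3 → [2,5,6,12,11,7,10]
a[mid]=5<6: swap a[1],a[1]; lo=2,mid=2 → [2,5,6,12,11,7,10]
a[mid]=6=6: mid=3
a[mid]=12>6: swap a[3],a[3]; hi=2 → [2,5,6,12,11,7,10]
end: lo=2, hi=2; a = [2,5,6,12,11,7,10]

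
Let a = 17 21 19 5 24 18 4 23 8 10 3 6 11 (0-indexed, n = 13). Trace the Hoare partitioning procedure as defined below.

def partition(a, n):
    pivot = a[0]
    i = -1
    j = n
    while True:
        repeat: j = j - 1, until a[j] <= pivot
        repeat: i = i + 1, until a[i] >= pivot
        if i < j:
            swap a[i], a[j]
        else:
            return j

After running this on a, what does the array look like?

11 6 3 5 10 8 4 23 18 24 19 21 17

pivot=17
j stops at 12 (11), i stops at 0 (17); swap ⇒ 11 21 19 5 24 18 4 23 8 10 3 6 17
j stops at 11 (6), i stops at 1 (21); swap ⇒ 11 6 19 5 24 18 4 23 8 10 3 21 17
j stops at 10 (3), i stops at 2 (19); swap ⇒ 11 6 3 5 24 18 4 23 8 10 19 21 17
j stops at 9 (10), i stops at 4 (24); swap ⇒ 11 6 3 5 10 18 4 23 8 24 19 21 17
j stops at 8 (8), i stops at 5 (18); swap ⇒ 11 6 3 5 10 8 4 23 18 24 19 21 17
j stops at 6, i stops at 7; i≥j ⇒ return 6. a=11 6 3 5 10 8 4 23 18 24 19 21 17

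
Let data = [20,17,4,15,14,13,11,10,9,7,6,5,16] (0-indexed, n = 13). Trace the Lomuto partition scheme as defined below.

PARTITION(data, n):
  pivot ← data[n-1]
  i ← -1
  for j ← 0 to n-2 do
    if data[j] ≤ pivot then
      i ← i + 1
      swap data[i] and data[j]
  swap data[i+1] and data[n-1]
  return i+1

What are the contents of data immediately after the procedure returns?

[4,15,14,13,11,10,9,7,6,5,16,17,20]

pivot = data[12] = 16; i = -1
j=0: data[0]=20 > 16 → no swap
j=1: data[1]=17 > 16 → no swap
j=2: data[2]=4 ≤ 16 → i=0, swap data[0],data[2] → [4,17,20,15,14,13,11,10,9,7,6,5,16]
j=3: data[3]=15 ≤ 16 → i=1, swap data[1],data[3] → [4,15,20,17,14,13,11,10,9,7,6,5,16]
j=4: data[4]=14 ≤ 16 → i=2, swap data[2],data[4] → [4,15,14,17,20,13,11,10,9,7,6,5,16]
j=5: data[5]=13 ≤ 16 → i=3, swap data[3],data[5] → [4,15,14,13,20,17,11,10,9,7,6,5,16]
j=6: data[6]=11 ≤ 16 → i=4, swap data[4],data[6] → [4,15,14,13,11,17,20,10,9,7,6,5,16]
j=7: data[7]=10 ≤ 16 → i=5, swap data[5],data[7] → [4,15,14,13,11,10,20,17,9,7,6,5,16]
j=8: data[8]=9 ≤ 16 → i=6, swap data[6],data[8] → [4,15,14,13,11,10,9,17,20,7,6,5,16]
j=9: data[9]=7 ≤ 16 → i=7, swap data[7],data[9] → [4,15,14,13,11,10,9,7,20,17,6,5,16]
j=10: data[10]=6 ≤ 16 → i=8, swap data[8],data[10] → [4,15,14,13,11,10,9,7,6,17,20,5,16]
j=11: data[11]=5 ≤ 16 → i=9, swap data[9],data[11] → [4,15,14,13,11,10,9,7,6,5,20,17,16]
final swap data[10],data[12] → [4,15,14,13,11,10,9,7,6,5,16,17,20]; return 10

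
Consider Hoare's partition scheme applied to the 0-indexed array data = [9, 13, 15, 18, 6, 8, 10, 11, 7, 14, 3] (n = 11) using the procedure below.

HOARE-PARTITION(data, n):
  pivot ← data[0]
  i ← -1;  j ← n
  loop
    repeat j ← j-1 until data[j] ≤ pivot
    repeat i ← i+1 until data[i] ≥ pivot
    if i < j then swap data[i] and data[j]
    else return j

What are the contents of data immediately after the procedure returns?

pivot=9
j stops at 10 (3), i stops at 0 (9); swap ⇒ [3, 13, 15, 18, 6, 8, 10, 11, 7, 14, 9]
j stops at 8 (7), i stops at 1 (13); swap ⇒ [3, 7, 15, 18, 6, 8, 10, 11, 13, 14, 9]
j stops at 5 (8), i stops at 2 (15); swap ⇒ [3, 7, 8, 18, 6, 15, 10, 11, 13, 14, 9]
j stops at 4 (6), i stops at 3 (18); swap ⇒ [3, 7, 8, 6, 18, 15, 10, 11, 13, 14, 9]
j stops at 3, i stops at 4; i≥j ⇒ return 3. data=[3, 7, 8, 6, 18, 15, 10, 11, 13, 14, 9]

[3, 7, 8, 6, 18, 15, 10, 11, 13, 14, 9]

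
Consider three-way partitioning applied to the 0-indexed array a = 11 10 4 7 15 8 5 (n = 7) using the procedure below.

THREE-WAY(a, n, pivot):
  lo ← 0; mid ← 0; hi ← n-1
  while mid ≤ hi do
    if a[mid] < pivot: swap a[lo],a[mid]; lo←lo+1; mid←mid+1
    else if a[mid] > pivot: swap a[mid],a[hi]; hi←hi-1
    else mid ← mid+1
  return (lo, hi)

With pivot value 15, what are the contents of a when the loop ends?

11 10 4 7 8 5 15

lo=0 mid=0 hi=6
11<15: swap(0,0), lo=1 mid=1 ⇒ 11 10 4 7 15 8 5
10<15: swap(1,1), lo=2 mid=2 ⇒ 11 10 4 7 15 8 5
4<15: swap(2,2), lo=3 mid=3 ⇒ 11 10 4 7 15 8 5
7<15: swap(3,3), lo=4 mid=4 ⇒ 11 10 4 7 15 8 5
15=15: mid=5
8<15: swap(4,5), lo=5 mid=6 ⇒ 11 10 4 7 8 15 5
5<15: swap(5,6), lo=6 mid=7 ⇒ 11 10 4 7 8 5 15
done. lo=6 hi=6; a=11 10 4 7 8 5 15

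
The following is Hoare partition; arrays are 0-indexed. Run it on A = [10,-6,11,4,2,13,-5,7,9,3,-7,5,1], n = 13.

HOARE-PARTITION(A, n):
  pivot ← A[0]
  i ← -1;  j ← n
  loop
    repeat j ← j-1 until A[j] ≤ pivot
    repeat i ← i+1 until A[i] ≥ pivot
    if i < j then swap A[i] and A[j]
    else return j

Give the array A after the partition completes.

[1,-6,5,4,2,-7,-5,7,9,3,13,11,10]

pivot = A[0] = 10; i = -1, j = 13
j→12 (A[12]=1≤10), i→0 (A[0]=10≥10); i<j, swap → [1,-6,11,4,2,13,-5,7,9,3,-7,5,10]
j→11 (A[11]=5≤10), i→2 (A[2]=11≥10); i<j, swap → [1,-6,5,4,2,13,-5,7,9,3,-7,11,10]
j→10 (A[10]=-7≤10), i→5 (A[5]=13≥10); i<j, swap → [1,-6,5,4,2,-7,-5,7,9,3,13,11,10]
j→9, i→10; i≥j, return j=9. A = [1,-6,5,4,2,-7,-5,7,9,3,13,11,10]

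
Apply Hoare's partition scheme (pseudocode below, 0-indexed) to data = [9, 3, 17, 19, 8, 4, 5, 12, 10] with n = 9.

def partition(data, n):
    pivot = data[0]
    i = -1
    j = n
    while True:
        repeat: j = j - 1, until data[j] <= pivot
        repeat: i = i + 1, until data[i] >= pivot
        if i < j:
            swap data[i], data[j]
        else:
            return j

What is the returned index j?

3

pivot = data[0] = 9; i = -1, j = 9
j→6 (data[6]=5≤9), i→0 (data[0]=9≥9); i<j, swap → [5, 3, 17, 19, 8, 4, 9, 12, 10]
j→5 (data[5]=4≤9), i→2 (data[2]=17≥9); i<j, swap → [5, 3, 4, 19, 8, 17, 9, 12, 10]
j→4 (data[4]=8≤9), i→3 (data[3]=19≥9); i<j, swap → [5, 3, 4, 8, 19, 17, 9, 12, 10]
j→3, i→4; i≥j, return j=3. data = [5, 3, 4, 8, 19, 17, 9, 12, 10]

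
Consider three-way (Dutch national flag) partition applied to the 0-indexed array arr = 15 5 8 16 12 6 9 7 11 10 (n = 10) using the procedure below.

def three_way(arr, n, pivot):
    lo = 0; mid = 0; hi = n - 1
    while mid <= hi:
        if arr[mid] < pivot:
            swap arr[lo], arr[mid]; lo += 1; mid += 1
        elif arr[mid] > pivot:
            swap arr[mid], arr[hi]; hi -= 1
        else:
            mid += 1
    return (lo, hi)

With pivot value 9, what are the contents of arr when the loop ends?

pivot = 9; lo=0, mid=0, hi=9
arr[mid]=15>9: swap arr[0],arr[9]; hi=8 → 10 5 8 16 12 6 9 7 11 15
arr[mid]=10>9: swap arr[0],arr[8]; hi=7 → 11 5 8 16 12 6 9 7 10 15
arr[mid]=11>9: swap arr[0],arr[7]; hi=6 → 7 5 8 16 12 6 9 11 10 15
arr[mid]=7<9: swap arr[0],arr[0]; lo=1,mid=1 → 7 5 8 16 12 6 9 11 10 15
arr[mid]=5<9: swap arr[1],arr[1]; lo=2,mid=2 → 7 5 8 16 12 6 9 11 10 15
arr[mid]=8<9: swap arr[2],arr[2]; lo=3,mid=3 → 7 5 8 16 12 6 9 11 10 15
arr[mid]=16>9: swap arr[3],arr[6]; hi=5 → 7 5 8 9 12 6 16 11 10 15
arr[mid]=9=9: mid=4
arr[mid]=12>9: swap arr[4],arr[5]; hi=4 → 7 5 8 9 6 12 16 11 10 15
arr[mid]=6<9: swap arr[3],arr[4]; lo=4,mid=5 → 7 5 8 6 9 12 16 11 10 15
end: lo=4, hi=4; arr = 7 5 8 6 9 12 16 11 10 15

7 5 8 6 9 12 16 11 10 15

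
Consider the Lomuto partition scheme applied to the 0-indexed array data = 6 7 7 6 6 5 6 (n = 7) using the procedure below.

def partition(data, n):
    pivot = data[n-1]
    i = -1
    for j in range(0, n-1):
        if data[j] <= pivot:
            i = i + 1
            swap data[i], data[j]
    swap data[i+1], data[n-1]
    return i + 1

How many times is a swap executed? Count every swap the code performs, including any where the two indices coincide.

5

pivot=6, i=-1
j=0: 6≤6, i=0, swap(0,0) ⇒ 6 7 7 6 6 5 6
j=1: 7>6, skip
j=2: 7>6, skip
j=3: 6≤6, i=1, swap(1,3) ⇒ 6 6 7 7 6 5 6
j=4: 6≤6, i=2, swap(2,4) ⇒ 6 6 6 7 7 5 6
j=5: 5≤6, i=3, swap(3,5) ⇒ 6 6 6 5 7 7 6
swap(4,6) ⇒ 6 6 6 5 6 7 7; return 4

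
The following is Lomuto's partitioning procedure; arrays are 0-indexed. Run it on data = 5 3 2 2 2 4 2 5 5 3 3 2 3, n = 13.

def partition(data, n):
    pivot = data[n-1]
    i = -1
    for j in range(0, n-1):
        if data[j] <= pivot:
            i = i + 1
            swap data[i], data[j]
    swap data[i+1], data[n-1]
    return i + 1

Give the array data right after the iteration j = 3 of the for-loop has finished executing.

pivot=3, i=-1
j=0: 5>3, skip
j=1: 3≤3, i=0, swap(0,1) ⇒ 3 5 2 2 2 4 2 5 5 3 3 2 3
j=2: 2≤3, i=1, swap(1,2) ⇒ 3 2 5 2 2 4 2 5 5 3 3 2 3
j=3: 2≤3, i=2, swap(2,3) ⇒ 3 2 2 5 2 4 2 5 5 3 3 2 3
(after j=3) data = 3 2 2 5 2 4 2 5 5 3 3 2 3

3 2 2 5 2 4 2 5 5 3 3 2 3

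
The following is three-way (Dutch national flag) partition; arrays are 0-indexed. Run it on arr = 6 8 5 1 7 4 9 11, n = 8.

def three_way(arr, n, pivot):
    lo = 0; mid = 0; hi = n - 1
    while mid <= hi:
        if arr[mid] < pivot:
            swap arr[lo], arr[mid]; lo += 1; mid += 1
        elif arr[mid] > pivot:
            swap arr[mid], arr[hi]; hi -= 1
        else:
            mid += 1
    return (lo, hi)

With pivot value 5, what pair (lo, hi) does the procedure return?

lo=0 mid=0 hi=7
6>5: swap(0,7), hi=6 ⇒ 11 8 5 1 7 4 9 6
11>5: swap(0,6), hi=5 ⇒ 9 8 5 1 7 4 11 6
9>5: swap(0,5), hi=4 ⇒ 4 8 5 1 7 9 11 6
4<5: swap(0,0), lo=1 mid=1 ⇒ 4 8 5 1 7 9 11 6
8>5: swap(1,4), hi=3 ⇒ 4 7 5 1 8 9 11 6
7>5: swap(1,3), hi=2 ⇒ 4 1 5 7 8 9 11 6
1<5: swap(1,1), lo=2 mid=2 ⇒ 4 1 5 7 8 9 11 6
5=5: mid=3
done. lo=2 hi=2; arr=4 1 5 7 8 9 11 6

(2, 2)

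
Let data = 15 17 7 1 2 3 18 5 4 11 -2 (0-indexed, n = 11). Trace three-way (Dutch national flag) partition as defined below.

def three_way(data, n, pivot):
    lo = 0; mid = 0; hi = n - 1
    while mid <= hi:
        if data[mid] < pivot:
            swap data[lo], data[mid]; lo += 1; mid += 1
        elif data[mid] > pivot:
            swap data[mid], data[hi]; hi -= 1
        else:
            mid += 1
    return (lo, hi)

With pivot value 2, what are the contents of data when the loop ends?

pivot = 2; lo=0, mid=0, hi=10
data[mid]=15>2: swap data[0],data[10]; hi=9 → -2 17 7 1 2 3 18 5 4 11 15
data[mid]=-2<2: swap data[0],data[0]; lo=1,mid=1 → -2 17 7 1 2 3 18 5 4 11 15
data[mid]=17>2: swap data[1],data[9]; hi=8 → -2 11 7 1 2 3 18 5 4 17 15
data[mid]=11>2: swap data[1],data[8]; hi=7 → -2 4 7 1 2 3 18 5 11 17 15
data[mid]=4>2: swap data[1],data[7]; hi=6 → -2 5 7 1 2 3 18 4 11 17 15
data[mid]=5>2: swap data[1],data[6]; hi=5 → -2 18 7 1 2 3 5 4 11 17 15
data[mid]=18>2: swap data[1],data[5]; hi=4 → -2 3 7 1 2 18 5 4 11 17 15
data[mid]=3>2: swap data[1],data[4]; hi=3 → -2 2 7 1 3 18 5 4 11 17 15
data[mid]=2=2: mid=2
data[mid]=7>2: swap data[2],data[3]; hi=2 → -2 2 1 7 3 18 5 4 11 17 15
data[mid]=1<2: swap data[1],data[2]; lo=2,mid=3 → -2 1 2 7 3 18 5 4 11 17 15
end: lo=2, hi=2; data = -2 1 2 7 3 18 5 4 11 17 15

-2 1 2 7 3 18 5 4 11 17 15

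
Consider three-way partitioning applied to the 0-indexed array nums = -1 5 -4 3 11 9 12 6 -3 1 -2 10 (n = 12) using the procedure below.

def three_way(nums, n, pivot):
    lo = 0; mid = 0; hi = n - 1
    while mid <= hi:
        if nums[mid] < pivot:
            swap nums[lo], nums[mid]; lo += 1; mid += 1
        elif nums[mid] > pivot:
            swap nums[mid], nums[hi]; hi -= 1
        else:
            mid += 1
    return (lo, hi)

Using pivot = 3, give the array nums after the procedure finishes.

lo=0 mid=0 hi=11
-1<3: swap(0,0), lo=1 mid=1 ⇒ -1 5 -4 3 11 9 12 6 -3 1 -2 10
5>3: swap(1,11), hi=10 ⇒ -1 10 -4 3 11 9 12 6 -3 1 -2 5
10>3: swap(1,10), hi=9 ⇒ -1 -2 -4 3 11 9 12 6 -3 1 10 5
-2<3: swap(1,1), lo=2 mid=2 ⇒ -1 -2 -4 3 11 9 12 6 -3 1 10 5
-4<3: swap(2,2), lo=3 mid=3 ⇒ -1 -2 -4 3 11 9 12 6 -3 1 10 5
3=3: mid=4
11>3: swap(4,9), hi=8 ⇒ -1 -2 -4 3 1 9 12 6 -3 11 10 5
1<3: swap(3,4), lo=4 mid=5 ⇒ -1 -2 -4 1 3 9 12 6 -3 11 10 5
9>3: swap(5,8), hi=7 ⇒ -1 -2 -4 1 3 -3 12 6 9 11 10 5
-3<3: swap(4,5), lo=5 mid=6 ⇒ -1 -2 -4 1 -3 3 12 6 9 11 10 5
12>3: swap(6,7), hi=6 ⇒ -1 -2 -4 1 -3 3 6 12 9 11 10 5
6>3: swap(6,6), hi=5 ⇒ -1 -2 -4 1 -3 3 6 12 9 11 10 5
done. lo=5 hi=5; nums=-1 -2 -4 1 -3 3 6 12 9 11 10 5

-1 -2 -4 1 -3 3 6 12 9 11 10 5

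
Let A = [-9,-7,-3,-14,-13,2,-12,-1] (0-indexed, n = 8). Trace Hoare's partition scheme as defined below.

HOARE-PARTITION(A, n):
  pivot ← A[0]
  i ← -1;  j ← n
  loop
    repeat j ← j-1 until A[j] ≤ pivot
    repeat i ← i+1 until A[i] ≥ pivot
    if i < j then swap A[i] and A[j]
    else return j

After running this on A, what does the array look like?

pivot=-9
j stops at 6 (-12), i stops at 0 (-9); swap ⇒ [-12,-7,-3,-14,-13,2,-9,-1]
j stops at 4 (-13), i stops at 1 (-7); swap ⇒ [-12,-13,-3,-14,-7,2,-9,-1]
j stops at 3 (-14), i stops at 2 (-3); swap ⇒ [-12,-13,-14,-3,-7,2,-9,-1]
j stops at 2, i stops at 3; i≥j ⇒ return 2. A=[-12,-13,-14,-3,-7,2,-9,-1]

[-12,-13,-14,-3,-7,2,-9,-1]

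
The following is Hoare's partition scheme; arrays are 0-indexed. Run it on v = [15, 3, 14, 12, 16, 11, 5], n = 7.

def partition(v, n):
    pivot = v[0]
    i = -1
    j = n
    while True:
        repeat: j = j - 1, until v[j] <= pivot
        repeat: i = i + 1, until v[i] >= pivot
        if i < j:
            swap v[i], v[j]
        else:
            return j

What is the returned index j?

4

pivot = v[0] = 15; i = -1, j = 7
j→6 (v[6]=5≤15), i→0 (v[0]=15≥15); i<j, swap → [5, 3, 14, 12, 16, 11, 15]
j→5 (v[5]=11≤15), i→4 (v[4]=16≥15); i<j, swap → [5, 3, 14, 12, 11, 16, 15]
j→4, i→5; i≥j, return j=4. v = [5, 3, 14, 12, 11, 16, 15]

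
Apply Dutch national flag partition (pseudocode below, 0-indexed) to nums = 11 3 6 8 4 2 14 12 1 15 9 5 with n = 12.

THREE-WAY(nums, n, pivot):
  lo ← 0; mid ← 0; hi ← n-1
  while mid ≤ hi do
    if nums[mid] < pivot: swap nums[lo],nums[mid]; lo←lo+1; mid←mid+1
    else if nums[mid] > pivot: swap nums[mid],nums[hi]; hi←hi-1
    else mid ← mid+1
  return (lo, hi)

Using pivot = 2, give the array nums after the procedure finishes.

pivot = 2; lo=0, mid=0, hi=11
nums[mid]=11>2: swap nums[0],nums[11]; hi=10 → 5 3 6 8 4 2 14 12 1 15 9 11
nums[mid]=5>2: swap nums[0],nums[10]; hi=9 → 9 3 6 8 4 2 14 12 1 15 5 11
nums[mid]=9>2: swap nums[0],nums[9]; hi=8 → 15 3 6 8 4 2 14 12 1 9 5 11
nums[mid]=15>2: swap nums[0],nums[8]; hi=7 → 1 3 6 8 4 2 14 12 15 9 5 11
nums[mid]=1<2: swap nums[0],nums[0]; lo=1,mid=1 → 1 3 6 8 4 2 14 12 15 9 5 11
nums[mid]=3>2: swap nums[1],nums[7]; hi=6 → 1 12 6 8 4 2 14 3 15 9 5 11
nums[mid]=12>2: swap nums[1],nums[6]; hi=5 → 1 14 6 8 4 2 12 3 15 9 5 11
nums[mid]=14>2: swap nums[1],nums[5]; hi=4 → 1 2 6 8 4 14 12 3 15 9 5 11
nums[mid]=2=2: mid=2
nums[mid]=6>2: swap nums[2],nums[4]; hi=3 → 1 2 4 8 6 14 12 3 15 9 5 11
nums[mid]=4>2: swap nums[2],nums[3]; hi=2 → 1 2 8 4 6 14 12 3 15 9 5 11
nums[mid]=8>2: swap nums[2],nums[2]; hi=1 → 1 2 8 4 6 14 12 3 15 9 5 11
end: lo=1, hi=1; nums = 1 2 8 4 6 14 12 3 15 9 5 11

1 2 8 4 6 14 12 3 15 9 5 11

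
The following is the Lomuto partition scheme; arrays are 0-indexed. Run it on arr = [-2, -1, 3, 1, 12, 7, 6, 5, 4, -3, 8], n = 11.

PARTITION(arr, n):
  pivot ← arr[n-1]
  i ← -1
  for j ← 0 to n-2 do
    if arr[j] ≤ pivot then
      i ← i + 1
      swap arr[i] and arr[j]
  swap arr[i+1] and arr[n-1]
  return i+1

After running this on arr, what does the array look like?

pivot=8, i=-1
j=0: -2≤8, i=0, swap(0,0) ⇒ [-2, -1, 3, 1, 12, 7, 6, 5, 4, -3, 8]
j=1: -1≤8, i=1, swap(1,1) ⇒ [-2, -1, 3, 1, 12, 7, 6, 5, 4, -3, 8]
j=2: 3≤8, i=2, swap(2,2) ⇒ [-2, -1, 3, 1, 12, 7, 6, 5, 4, -3, 8]
j=3: 1≤8, i=3, swap(3,3) ⇒ [-2, -1, 3, 1, 12, 7, 6, 5, 4, -3, 8]
j=4: 12>8, skip
j=5: 7≤8, i=4, swap(4,5) ⇒ [-2, -1, 3, 1, 7, 12, 6, 5, 4, -3, 8]
j=6: 6≤8, i=5, swap(5,6) ⇒ [-2, -1, 3, 1, 7, 6, 12, 5, 4, -3, 8]
j=7: 5≤8, i=6, swap(6,7) ⇒ [-2, -1, 3, 1, 7, 6, 5, 12, 4, -3, 8]
j=8: 4≤8, i=7, swap(7,8) ⇒ [-2, -1, 3, 1, 7, 6, 5, 4, 12, -3, 8]
j=9: -3≤8, i=8, swap(8,9) ⇒ [-2, -1, 3, 1, 7, 6, 5, 4, -3, 12, 8]
swap(9,10) ⇒ [-2, -1, 3, 1, 7, 6, 5, 4, -3, 8, 12]; return 9

[-2, -1, 3, 1, 7, 6, 5, 4, -3, 8, 12]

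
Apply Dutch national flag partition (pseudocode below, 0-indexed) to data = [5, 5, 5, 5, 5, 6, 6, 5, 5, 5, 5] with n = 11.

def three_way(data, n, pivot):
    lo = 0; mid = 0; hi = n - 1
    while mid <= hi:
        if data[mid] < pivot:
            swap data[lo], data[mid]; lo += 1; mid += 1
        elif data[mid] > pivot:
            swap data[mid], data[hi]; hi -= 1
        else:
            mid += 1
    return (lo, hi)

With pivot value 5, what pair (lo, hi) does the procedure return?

(0, 8)

pivot = 5; lo=0, mid=0, hi=10
data[mid]=5=5: mid=1
data[mid]=5=5: mid=2
data[mid]=5=5: mid=3
data[mid]=5=5: mid=4
data[mid]=5=5: mid=5
data[mid]=6>5: swap data[5],data[10]; hi=9 → [5, 5, 5, 5, 5, 5, 6, 5, 5, 5, 6]
data[mid]=5=5: mid=6
data[mid]=6>5: swap data[6],data[9]; hi=8 → [5, 5, 5, 5, 5, 5, 5, 5, 5, 6, 6]
data[mid]=5=5: mid=7
data[mid]=5=5: mid=8
data[mid]=5=5: mid=9
end: lo=0, hi=8; data = [5, 5, 5, 5, 5, 5, 5, 5, 5, 6, 6]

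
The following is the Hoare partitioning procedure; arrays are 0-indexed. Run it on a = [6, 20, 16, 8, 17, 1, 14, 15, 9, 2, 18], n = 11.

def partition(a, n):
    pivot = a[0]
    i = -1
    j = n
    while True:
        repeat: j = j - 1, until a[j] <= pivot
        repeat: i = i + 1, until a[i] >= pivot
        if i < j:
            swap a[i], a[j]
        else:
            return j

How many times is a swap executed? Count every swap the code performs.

2

pivot=6
j stops at 9 (2), i stops at 0 (6); swap ⇒ [2, 20, 16, 8, 17, 1, 14, 15, 9, 6, 18]
j stops at 5 (1), i stops at 1 (20); swap ⇒ [2, 1, 16, 8, 17, 20, 14, 15, 9, 6, 18]
j stops at 1, i stops at 2; i≥j ⇒ return 1. a=[2, 1, 16, 8, 17, 20, 14, 15, 9, 6, 18]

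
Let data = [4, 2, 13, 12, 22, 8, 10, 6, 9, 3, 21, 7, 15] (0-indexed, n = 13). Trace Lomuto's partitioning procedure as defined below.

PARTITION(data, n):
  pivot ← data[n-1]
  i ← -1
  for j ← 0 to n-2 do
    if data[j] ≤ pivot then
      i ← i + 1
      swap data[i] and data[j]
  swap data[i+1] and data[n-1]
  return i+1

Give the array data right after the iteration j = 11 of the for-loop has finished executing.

pivot=15, i=-1
j=0: 4≤15, i=0, swap(0,0) ⇒ [4, 2, 13, 12, 22, 8, 10, 6, 9, 3, 21, 7, 15]
j=1: 2≤15, i=1, swap(1,1) ⇒ [4, 2, 13, 12, 22, 8, 10, 6, 9, 3, 21, 7, 15]
j=2: 13≤15, i=2, swap(2,2) ⇒ [4, 2, 13, 12, 22, 8, 10, 6, 9, 3, 21, 7, 15]
j=3: 12≤15, i=3, swap(3,3) ⇒ [4, 2, 13, 12, 22, 8, 10, 6, 9, 3, 21, 7, 15]
j=4: 22>15, skip
j=5: 8≤15, i=4, swap(4,5) ⇒ [4, 2, 13, 12, 8, 22, 10, 6, 9, 3, 21, 7, 15]
j=6: 10≤15, i=5, swap(5,6) ⇒ [4, 2, 13, 12, 8, 10, 22, 6, 9, 3, 21, 7, 15]
j=7: 6≤15, i=6, swap(6,7) ⇒ [4, 2, 13, 12, 8, 10, 6, 22, 9, 3, 21, 7, 15]
j=8: 9≤15, i=7, swap(7,8) ⇒ [4, 2, 13, 12, 8, 10, 6, 9, 22, 3, 21, 7, 15]
j=9: 3≤15, i=8, swap(8,9) ⇒ [4, 2, 13, 12, 8, 10, 6, 9, 3, 22, 21, 7, 15]
j=10: 21>15, skip
j=11: 7≤15, i=9, swap(9,11) ⇒ [4, 2, 13, 12, 8, 10, 6, 9, 3, 7, 21, 22, 15]
(after j=11) data = [4, 2, 13, 12, 8, 10, 6, 9, 3, 7, 21, 22, 15]

[4, 2, 13, 12, 8, 10, 6, 9, 3, 7, 21, 22, 15]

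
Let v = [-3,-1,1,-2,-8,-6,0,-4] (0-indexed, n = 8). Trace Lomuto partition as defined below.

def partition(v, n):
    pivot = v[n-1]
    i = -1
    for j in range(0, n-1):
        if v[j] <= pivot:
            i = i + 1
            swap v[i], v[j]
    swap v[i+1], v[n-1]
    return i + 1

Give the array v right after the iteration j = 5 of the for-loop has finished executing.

[-8,-6,1,-2,-3,-1,0,-4]

pivot = v[7] = -4; i = -1
j=0: v[0]=-3 > -4 → no swap
j=1: v[1]=-1 > -4 → no swap
j=2: v[2]=1 > -4 → no swap
j=3: v[3]=-2 > -4 → no swap
j=4: v[4]=-8 ≤ -4 → i=0, swap v[0],v[4] → [-8,-1,1,-2,-3,-6,0,-4]
j=5: v[5]=-6 ≤ -4 → i=1, swap v[1],v[5] → [-8,-6,1,-2,-3,-1,0,-4]
(after j=5) v = [-8,-6,1,-2,-3,-1,0,-4]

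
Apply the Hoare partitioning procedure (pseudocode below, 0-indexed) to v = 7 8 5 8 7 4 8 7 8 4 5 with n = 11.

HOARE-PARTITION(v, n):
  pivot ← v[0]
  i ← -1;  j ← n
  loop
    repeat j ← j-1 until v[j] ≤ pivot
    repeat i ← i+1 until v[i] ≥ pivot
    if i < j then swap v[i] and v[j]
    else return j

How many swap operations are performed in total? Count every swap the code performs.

4

pivot = v[0] = 7; i = -1, j = 11
j→10 (v[10]=5≤7), i→0 (v[0]=7≥7); i<j, swap → 5 8 5 8 7 4 8 7 8 4 7
j→9 (v[9]=4≤7), i→1 (v[1]=8≥7); i<j, swap → 5 4 5 8 7 4 8 7 8 8 7
j→7 (v[7]=7≤7), i→3 (v[3]=8≥7); i<j, swap → 5 4 5 7 7 4 8 8 8 8 7
j→5 (v[5]=4≤7), i→4 (v[4]=7≥7); i<j, swap → 5 4 5 7 4 7 8 8 8 8 7
j→4, i→5; i≥j, return j=4. v = 5 4 5 7 4 7 8 8 8 8 7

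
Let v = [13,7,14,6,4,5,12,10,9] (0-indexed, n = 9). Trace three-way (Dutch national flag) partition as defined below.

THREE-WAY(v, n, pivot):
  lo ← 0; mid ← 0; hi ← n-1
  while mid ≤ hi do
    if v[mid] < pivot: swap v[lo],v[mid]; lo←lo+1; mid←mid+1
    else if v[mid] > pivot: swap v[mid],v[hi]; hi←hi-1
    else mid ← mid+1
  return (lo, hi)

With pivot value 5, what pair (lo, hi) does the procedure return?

(1, 1)

lo=0 mid=0 hi=8
13>5: swap(0,8), hi=7 ⇒ [9,7,14,6,4,5,12,10,13]
9>5: swap(0,7), hi=6 ⇒ [10,7,14,6,4,5,12,9,13]
10>5: swap(0,6), hi=5 ⇒ [12,7,14,6,4,5,10,9,13]
12>5: swap(0,5), hi=4 ⇒ [5,7,14,6,4,12,10,9,13]
5=5: mid=1
7>5: swap(1,4), hi=3 ⇒ [5,4,14,6,7,12,10,9,13]
4<5: swap(0,1), lo=1 mid=2 ⇒ [4,5,14,6,7,12,10,9,13]
14>5: swap(2,3), hi=2 ⇒ [4,5,6,14,7,12,10,9,13]
6>5: swap(2,2), hi=1 ⇒ [4,5,6,14,7,12,10,9,13]
done. lo=1 hi=1; v=[4,5,6,14,7,12,10,9,13]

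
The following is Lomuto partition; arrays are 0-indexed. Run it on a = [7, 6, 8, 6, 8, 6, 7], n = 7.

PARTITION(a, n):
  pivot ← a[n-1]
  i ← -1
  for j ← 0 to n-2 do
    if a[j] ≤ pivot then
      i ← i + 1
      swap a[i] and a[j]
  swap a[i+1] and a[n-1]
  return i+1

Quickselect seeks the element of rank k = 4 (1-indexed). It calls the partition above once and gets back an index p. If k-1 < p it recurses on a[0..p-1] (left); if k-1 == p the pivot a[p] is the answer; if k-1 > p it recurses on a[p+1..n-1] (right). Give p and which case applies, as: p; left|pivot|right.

4; left

pivot = a[6] = 7; i = -1
j=0: a[0]=7 ≤ 7 → i=0, swap a[0],a[0] (no change) → [7, 6, 8, 6, 8, 6, 7]
j=1: a[1]=6 ≤ 7 → i=1, swap a[1],a[1] (no change) → [7, 6, 8, 6, 8, 6, 7]
j=2: a[2]=8 > 7 → no swap
j=3: a[3]=6 ≤ 7 → i=2, swap a[2],a[3] → [7, 6, 6, 8, 8, 6, 7]
j=4: a[4]=8 > 7 → no swap
j=5: a[5]=6 ≤ 7 → i=3, swap a[3],a[5] → [7, 6, 6, 6, 8, 8, 7]
final swap a[4],a[6] → [7, 6, 6, 6, 7, 8, 8]; return 4
p = 4; k-1 = 3 < 4 ⇒ left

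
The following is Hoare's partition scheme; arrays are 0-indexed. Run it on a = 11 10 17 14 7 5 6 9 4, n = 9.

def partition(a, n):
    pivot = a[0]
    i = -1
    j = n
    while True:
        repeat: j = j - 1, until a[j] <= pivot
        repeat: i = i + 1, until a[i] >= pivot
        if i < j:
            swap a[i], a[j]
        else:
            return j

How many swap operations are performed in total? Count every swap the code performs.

pivot=11
j stops at 8 (4), i stops at 0 (11); swap ⇒ 4 10 17 14 7 5 6 9 11
j stops at 7 (9), i stops at 2 (17); swap ⇒ 4 10 9 14 7 5 6 17 11
j stops at 6 (6), i stops at 3 (14); swap ⇒ 4 10 9 6 7 5 14 17 11
j stops at 5, i stops at 6; i≥j ⇒ return 5. a=4 10 9 6 7 5 14 17 11

3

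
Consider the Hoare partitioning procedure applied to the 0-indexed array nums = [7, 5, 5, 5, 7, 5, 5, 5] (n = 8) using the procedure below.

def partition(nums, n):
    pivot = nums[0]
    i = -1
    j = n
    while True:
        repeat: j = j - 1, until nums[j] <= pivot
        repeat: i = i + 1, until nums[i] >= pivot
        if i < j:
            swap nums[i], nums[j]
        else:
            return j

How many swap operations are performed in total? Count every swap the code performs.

pivot = nums[0] = 7; i = -1, j = 8
j→7 (nums[7]=5≤7), i→0 (nums[0]=7≥7); i<j, swap → [5, 5, 5, 5, 7, 5, 5, 7]
j→6 (nums[6]=5≤7), i→4 (nums[4]=7≥7); i<j, swap → [5, 5, 5, 5, 5, 5, 7, 7]
j→5, i→6; i≥j, return j=5. nums = [5, 5, 5, 5, 5, 5, 7, 7]

2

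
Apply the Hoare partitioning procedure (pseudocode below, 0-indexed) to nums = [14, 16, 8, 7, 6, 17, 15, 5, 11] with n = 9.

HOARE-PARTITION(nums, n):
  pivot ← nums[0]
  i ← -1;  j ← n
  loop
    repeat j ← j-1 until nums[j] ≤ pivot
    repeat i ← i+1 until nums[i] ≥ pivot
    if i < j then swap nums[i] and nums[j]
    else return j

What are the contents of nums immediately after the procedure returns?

[11, 5, 8, 7, 6, 17, 15, 16, 14]

pivot = nums[0] = 14; i = -1, j = 9
j→8 (nums[8]=11≤14), i→0 (nums[0]=14≥14); i<j, swap → [11, 16, 8, 7, 6, 17, 15, 5, 14]
j→7 (nums[7]=5≤14), i→1 (nums[1]=16≥14); i<j, swap → [11, 5, 8, 7, 6, 17, 15, 16, 14]
j→4, i→5; i≥j, return j=4. nums = [11, 5, 8, 7, 6, 17, 15, 16, 14]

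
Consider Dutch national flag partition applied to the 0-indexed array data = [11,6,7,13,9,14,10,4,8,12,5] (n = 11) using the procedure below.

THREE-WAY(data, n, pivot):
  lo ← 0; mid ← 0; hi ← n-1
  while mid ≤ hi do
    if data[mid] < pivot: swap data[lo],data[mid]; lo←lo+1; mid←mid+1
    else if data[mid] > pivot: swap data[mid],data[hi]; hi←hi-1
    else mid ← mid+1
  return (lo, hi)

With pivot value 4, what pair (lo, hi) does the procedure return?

(0, 0)

lo=0 mid=0 hi=10
11>4: swap(0,10), hi=9 ⇒ [5,6,7,13,9,14,10,4,8,12,11]
5>4: swap(0,9), hi=8 ⇒ [12,6,7,13,9,14,10,4,8,5,11]
12>4: swap(0,8), hi=7 ⇒ [8,6,7,13,9,14,10,4,12,5,11]
8>4: swap(0,7), hi=6 ⇒ [4,6,7,13,9,14,10,8,12,5,11]
4=4: mid=1
6>4: swap(1,6), hi=5 ⇒ [4,10,7,13,9,14,6,8,12,5,11]
10>4: swap(1,5), hi=4 ⇒ [4,14,7,13,9,10,6,8,12,5,11]
14>4: swap(1,4), hi=3 ⇒ [4,9,7,13,14,10,6,8,12,5,11]
9>4: swap(1,3), hi=2 ⇒ [4,13,7,9,14,10,6,8,12,5,11]
13>4: swap(1,2), hi=1 ⇒ [4,7,13,9,14,10,6,8,12,5,11]
7>4: swap(1,1), hi=0 ⇒ [4,7,13,9,14,10,6,8,12,5,11]
done. lo=0 hi=0; data=[4,7,13,9,14,10,6,8,12,5,11]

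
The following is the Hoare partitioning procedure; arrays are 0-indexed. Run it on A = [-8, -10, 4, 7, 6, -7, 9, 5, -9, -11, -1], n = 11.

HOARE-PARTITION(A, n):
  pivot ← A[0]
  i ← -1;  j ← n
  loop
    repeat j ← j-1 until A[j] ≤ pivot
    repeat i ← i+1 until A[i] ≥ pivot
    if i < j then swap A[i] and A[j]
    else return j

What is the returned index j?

pivot = A[0] = -8; i = -1, j = 11
j→9 (A[9]=-11≤-8), i→0 (A[0]=-8≥-8); i<j, swap → [-11, -10, 4, 7, 6, -7, 9, 5, -9, -8, -1]
j→8 (A[8]=-9≤-8), i→2 (A[2]=4≥-8); i<j, swap → [-11, -10, -9, 7, 6, -7, 9, 5, 4, -8, -1]
j→2, i→3; i≥j, return j=2. A = [-11, -10, -9, 7, 6, -7, 9, 5, 4, -8, -1]

2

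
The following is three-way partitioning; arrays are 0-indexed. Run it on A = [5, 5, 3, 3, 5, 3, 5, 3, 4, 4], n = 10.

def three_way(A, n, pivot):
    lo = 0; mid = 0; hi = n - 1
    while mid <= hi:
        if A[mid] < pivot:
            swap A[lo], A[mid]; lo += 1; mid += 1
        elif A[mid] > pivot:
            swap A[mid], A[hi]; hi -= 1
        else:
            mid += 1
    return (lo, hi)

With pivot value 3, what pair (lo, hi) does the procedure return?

pivot = 3; lo=0, mid=0, hi=9
A[mid]=5>3: swap A[0],A[9]; hi=8 → [4, 5, 3, 3, 5, 3, 5, 3, 4, 5]
A[mid]=4>3: swap A[0],A[8]; hi=7 → [4, 5, 3, 3, 5, 3, 5, 3, 4, 5]
A[mid]=4>3: swap A[0],A[7]; hi=6 → [3, 5, 3, 3, 5, 3, 5, 4, 4, 5]
A[mid]=3=3: mid=1
A[mid]=5>3: swap A[1],A[6]; hi=5 → [3, 5, 3, 3, 5, 3, 5, 4, 4, 5]
A[mid]=5>3: swap A[1],A[5]; hi=4 → [3, 3, 3, 3, 5, 5, 5, 4, 4, 5]
A[mid]=3=3: mid=2
A[mid]=3=3: mid=3
A[mid]=3=3: mid=4
A[mid]=5>3: swap A[4],A[4]; hi=3 → [3, 3, 3, 3, 5, 5, 5, 4, 4, 5]
end: lo=0, hi=3; A = [3, 3, 3, 3, 5, 5, 5, 4, 4, 5]

(0, 3)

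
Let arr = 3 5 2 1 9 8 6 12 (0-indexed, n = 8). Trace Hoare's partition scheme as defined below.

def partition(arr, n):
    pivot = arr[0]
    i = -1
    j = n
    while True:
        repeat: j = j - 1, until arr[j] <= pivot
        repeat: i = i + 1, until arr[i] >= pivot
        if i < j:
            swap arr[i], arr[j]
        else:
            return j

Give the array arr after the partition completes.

pivot=3
j stops at 3 (1), i stops at 0 (3); swap ⇒ 1 5 2 3 9 8 6 12
j stops at 2 (2), i stops at 1 (5); swap ⇒ 1 2 5 3 9 8 6 12
j stops at 1, i stops at 2; i≥j ⇒ return 1. arr=1 2 5 3 9 8 6 12

1 2 5 3 9 8 6 12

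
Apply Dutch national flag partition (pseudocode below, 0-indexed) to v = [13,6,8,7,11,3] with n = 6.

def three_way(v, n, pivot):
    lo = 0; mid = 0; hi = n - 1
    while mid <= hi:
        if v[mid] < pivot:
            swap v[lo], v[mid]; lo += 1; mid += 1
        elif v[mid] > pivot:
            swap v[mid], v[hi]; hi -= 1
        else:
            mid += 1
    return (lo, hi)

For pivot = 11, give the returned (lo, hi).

(4, 4)

lo=0 mid=0 hi=5
13>11: swap(0,5), hi=4 ⇒ [3,6,8,7,11,13]
3<11: swap(0,0), lo=1 mid=1 ⇒ [3,6,8,7,11,13]
6<11: swap(1,1), lo=2 mid=2 ⇒ [3,6,8,7,11,13]
8<11: swap(2,2), lo=3 mid=3 ⇒ [3,6,8,7,11,13]
7<11: swap(3,3), lo=4 mid=4 ⇒ [3,6,8,7,11,13]
11=11: mid=5
done. lo=4 hi=4; v=[3,6,8,7,11,13]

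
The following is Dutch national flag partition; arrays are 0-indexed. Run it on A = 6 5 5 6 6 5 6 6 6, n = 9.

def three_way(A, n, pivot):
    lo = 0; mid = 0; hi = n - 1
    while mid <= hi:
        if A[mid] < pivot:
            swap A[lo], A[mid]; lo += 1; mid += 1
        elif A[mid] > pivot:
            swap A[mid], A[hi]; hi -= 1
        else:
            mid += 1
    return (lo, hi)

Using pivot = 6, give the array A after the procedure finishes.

pivot = 6; lo=0, mid=0, hi=8
A[mid]=6=6: mid=1
A[mid]=5<6: swap A[0],A[1]; lo=1,mid=2 → 5 6 5 6 6 5 6 6 6
A[mid]=5<6: swap A[1],A[2]; lo=2,mid=3 → 5 5 6 6 6 5 6 6 6
A[mid]=6=6: mid=4
A[mid]=6=6: mid=5
A[mid]=5<6: swap A[2],A[5]; lo=3,mid=6 → 5 5 5 6 6 6 6 6 6
A[mid]=6=6: mid=7
A[mid]=6=6: mid=8
A[mid]=6=6: mid=9
end: lo=3, hi=8; A = 5 5 5 6 6 6 6 6 6

5 5 5 6 6 6 6 6 6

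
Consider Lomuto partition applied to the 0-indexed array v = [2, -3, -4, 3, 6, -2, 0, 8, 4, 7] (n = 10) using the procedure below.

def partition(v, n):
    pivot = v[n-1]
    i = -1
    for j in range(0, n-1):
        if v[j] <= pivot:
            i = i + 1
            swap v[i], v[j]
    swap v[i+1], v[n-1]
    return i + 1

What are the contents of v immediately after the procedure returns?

pivot=7, i=-1
j=0: 2≤7, i=0, swap(0,0) ⇒ [2, -3, -4, 3, 6, -2, 0, 8, 4, 7]
j=1: -3≤7, i=1, swap(1,1) ⇒ [2, -3, -4, 3, 6, -2, 0, 8, 4, 7]
j=2: -4≤7, i=2, swap(2,2) ⇒ [2, -3, -4, 3, 6, -2, 0, 8, 4, 7]
j=3: 3≤7, i=3, swap(3,3) ⇒ [2, -3, -4, 3, 6, -2, 0, 8, 4, 7]
j=4: 6≤7, i=4, swap(4,4) ⇒ [2, -3, -4, 3, 6, -2, 0, 8, 4, 7]
j=5: -2≤7, i=5, swap(5,5) ⇒ [2, -3, -4, 3, 6, -2, 0, 8, 4, 7]
j=6: 0≤7, i=6, swap(6,6) ⇒ [2, -3, -4, 3, 6, -2, 0, 8, 4, 7]
j=7: 8>7, skip
j=8: 4≤7, i=7, swap(7,8) ⇒ [2, -3, -4, 3, 6, -2, 0, 4, 8, 7]
swap(8,9) ⇒ [2, -3, -4, 3, 6, -2, 0, 4, 7, 8]; return 8

[2, -3, -4, 3, 6, -2, 0, 4, 7, 8]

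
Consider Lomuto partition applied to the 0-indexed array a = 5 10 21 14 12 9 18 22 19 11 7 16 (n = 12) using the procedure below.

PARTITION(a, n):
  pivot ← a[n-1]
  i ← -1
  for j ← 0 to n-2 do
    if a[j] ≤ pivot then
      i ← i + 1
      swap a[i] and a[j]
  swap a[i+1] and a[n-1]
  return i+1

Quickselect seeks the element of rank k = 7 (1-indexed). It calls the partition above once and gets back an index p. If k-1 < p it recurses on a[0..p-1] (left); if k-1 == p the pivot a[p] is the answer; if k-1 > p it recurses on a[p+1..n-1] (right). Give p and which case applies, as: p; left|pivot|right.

7; left

pivot=16, i=-1
j=0: 5≤16, i=0, swap(0,0) ⇒ 5 10 21 14 12 9 18 22 19 11 7 16
j=1: 10≤16, i=1, swap(1,1) ⇒ 5 10 21 14 12 9 18 22 19 11 7 16
j=2: 21>16, skip
j=3: 14≤16, i=2, swap(2,3) ⇒ 5 10 14 21 12 9 18 22 19 11 7 16
j=4: 12≤16, i=3, swap(3,4) ⇒ 5 10 14 12 21 9 18 22 19 11 7 16
j=5: 9≤16, i=4, swap(4,5) ⇒ 5 10 14 12 9 21 18 22 19 11 7 16
j=6: 18>16, skip
j=7: 22>16, skip
j=8: 19>16, skip
j=9: 11≤16, i=5, swap(5,9) ⇒ 5 10 14 12 9 11 18 22 19 21 7 16
j=10: 7≤16, i=6, swap(6,10) ⇒ 5 10 14 12 9 11 7 22 19 21 18 16
swap(7,11) ⇒ 5 10 14 12 9 11 7 16 19 21 18 22; return 7
p = 7; k-1 = 6 < 7 ⇒ left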